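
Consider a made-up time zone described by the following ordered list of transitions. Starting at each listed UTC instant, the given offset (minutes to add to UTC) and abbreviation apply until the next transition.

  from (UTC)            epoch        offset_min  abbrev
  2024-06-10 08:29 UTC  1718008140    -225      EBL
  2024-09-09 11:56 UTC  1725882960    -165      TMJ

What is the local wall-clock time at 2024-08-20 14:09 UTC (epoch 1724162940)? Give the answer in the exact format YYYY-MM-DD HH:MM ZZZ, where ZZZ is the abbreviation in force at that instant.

Query: 2024-08-20 14:09 UTC
Rule 1/2 (EBL, -03:45): 2024-06-10 08:29 UTC ≤ query < 2024-09-09 11:56 UTC
14·60 + 9 - 225 = 624 min
624 = 0·1440 + 624; 624 = 10·60 + 24 → 10:24, same day
→ 2024-08-20 10:24 EBL

2024-08-20 10:24 EBL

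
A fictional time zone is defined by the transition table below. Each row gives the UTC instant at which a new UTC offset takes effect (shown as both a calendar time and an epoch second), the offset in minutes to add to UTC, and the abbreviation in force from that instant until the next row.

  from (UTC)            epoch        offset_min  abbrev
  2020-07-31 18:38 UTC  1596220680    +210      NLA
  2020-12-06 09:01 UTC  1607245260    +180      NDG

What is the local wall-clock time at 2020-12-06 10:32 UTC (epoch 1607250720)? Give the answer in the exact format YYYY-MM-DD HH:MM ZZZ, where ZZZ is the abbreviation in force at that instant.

2020-12-06 13:32 NDG

Query: 2020-12-06 10:32 UTC
Rule 2/2 (NDG, +03:00): 2020-12-06 09:01 UTC ≤ query < +∞
10·60 + 32 + 180 = 812 min
812 = 0·1440 + 812; 812 = 13·60 + 32 → 13:32, same day
→ 2020-12-06 13:32 NDG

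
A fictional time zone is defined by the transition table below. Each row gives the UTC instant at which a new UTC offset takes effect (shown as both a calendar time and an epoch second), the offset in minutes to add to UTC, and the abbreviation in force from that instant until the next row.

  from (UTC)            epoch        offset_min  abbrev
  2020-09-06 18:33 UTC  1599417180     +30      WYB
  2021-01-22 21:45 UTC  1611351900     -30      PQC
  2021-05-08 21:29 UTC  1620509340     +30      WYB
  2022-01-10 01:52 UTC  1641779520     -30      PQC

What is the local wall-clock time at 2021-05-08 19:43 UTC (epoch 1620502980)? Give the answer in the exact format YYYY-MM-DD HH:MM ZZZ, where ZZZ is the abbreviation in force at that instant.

Query: 2021-05-08 19:43 UTC
Rule 2/4 (PQC, -00:30): 2021-01-22 21:45 UTC ≤ query < 2021-05-08 21:29 UTC
19·60 + 43 - 30 = 1153 min
1153 = 0·1440 + 1153; 1153 = 19·60 + 13 → 19:13, same day
→ 2021-05-08 19:13 PQC

2021-05-08 19:13 PQC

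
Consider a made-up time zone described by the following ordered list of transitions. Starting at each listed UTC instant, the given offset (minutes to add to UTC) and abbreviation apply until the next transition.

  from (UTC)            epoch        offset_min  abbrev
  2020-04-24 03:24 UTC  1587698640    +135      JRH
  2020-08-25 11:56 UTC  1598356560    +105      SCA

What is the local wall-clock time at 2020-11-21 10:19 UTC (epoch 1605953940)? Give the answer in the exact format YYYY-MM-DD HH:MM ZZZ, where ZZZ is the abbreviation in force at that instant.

2020-11-21 12:04 SCA

Query: 2020-11-21 10:19 UTC
Rule 2/2 (SCA, +01:45): 2020-08-25 11:56 UTC ≤ query < +∞
10·60 + 19 + 105 = 724 min
724 = 0·1440 + 724; 724 = 12·60 + 4 → 12:04, same day
→ 2020-11-21 12:04 SCA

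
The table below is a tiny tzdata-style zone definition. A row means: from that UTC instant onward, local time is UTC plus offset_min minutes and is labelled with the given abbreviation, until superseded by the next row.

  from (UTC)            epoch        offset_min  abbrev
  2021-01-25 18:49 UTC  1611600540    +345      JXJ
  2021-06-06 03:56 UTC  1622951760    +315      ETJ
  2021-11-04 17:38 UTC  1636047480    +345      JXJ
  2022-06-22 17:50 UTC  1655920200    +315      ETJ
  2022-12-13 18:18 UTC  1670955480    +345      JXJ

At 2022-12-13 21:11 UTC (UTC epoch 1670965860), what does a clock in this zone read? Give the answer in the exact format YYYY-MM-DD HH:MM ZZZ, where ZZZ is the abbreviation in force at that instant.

2022-12-14 02:56 JXJ

Query: 2022-12-13 21:11 UTC
Rule 5/5 (JXJ, +05:45): 2022-12-13 18:18 UTC ≤ query < +∞
21·60 + 11 + 345 = 1616 min
1616 = 1·1440 + 176; 176 = 2·60 + 56 → 02:56, 2022-12-13 + 1 day = 2022-12-14
→ 2022-12-14 02:56 JXJ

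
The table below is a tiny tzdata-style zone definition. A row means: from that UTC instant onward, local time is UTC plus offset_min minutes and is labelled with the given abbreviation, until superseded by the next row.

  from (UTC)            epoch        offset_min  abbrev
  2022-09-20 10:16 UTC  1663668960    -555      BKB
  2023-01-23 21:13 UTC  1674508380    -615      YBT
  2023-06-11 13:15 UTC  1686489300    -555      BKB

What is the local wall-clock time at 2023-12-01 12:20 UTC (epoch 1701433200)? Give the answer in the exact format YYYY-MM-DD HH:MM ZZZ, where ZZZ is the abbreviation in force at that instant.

2023-12-01 03:05 BKB

Query: 2023-12-01 12:20 UTC
Rule 3/3 (BKB, -09:15): 2023-06-11 13:15 UTC ≤ query < +∞
12·60 + 20 - 555 = 185 min
185 = 0·1440 + 185; 185 = 3·60 + 5 → 03:05, same day
→ 2023-12-01 03:05 BKB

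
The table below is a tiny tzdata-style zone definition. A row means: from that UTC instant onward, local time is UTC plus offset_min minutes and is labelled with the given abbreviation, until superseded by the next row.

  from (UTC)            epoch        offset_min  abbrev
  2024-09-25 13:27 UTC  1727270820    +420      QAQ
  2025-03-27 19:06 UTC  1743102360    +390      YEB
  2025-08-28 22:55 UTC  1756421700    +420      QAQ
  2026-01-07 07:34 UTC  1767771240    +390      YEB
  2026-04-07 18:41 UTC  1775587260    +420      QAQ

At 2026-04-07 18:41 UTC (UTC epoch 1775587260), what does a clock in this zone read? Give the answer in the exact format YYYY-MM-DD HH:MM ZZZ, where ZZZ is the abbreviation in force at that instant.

2026-04-08 01:41 QAQ

Query: 2026-04-07 18:41 UTC
Rule 5/5 (QAQ, +07:00): 2026-04-07 18:41 UTC ≤ query < +∞
18·60 + 41 + 420 = 1541 min
1541 = 1·1440 + 101; 101 = 1·60 + 41 → 01:41, 2026-04-07 + 1 day = 2026-04-08
→ 2026-04-08 01:41 QAQ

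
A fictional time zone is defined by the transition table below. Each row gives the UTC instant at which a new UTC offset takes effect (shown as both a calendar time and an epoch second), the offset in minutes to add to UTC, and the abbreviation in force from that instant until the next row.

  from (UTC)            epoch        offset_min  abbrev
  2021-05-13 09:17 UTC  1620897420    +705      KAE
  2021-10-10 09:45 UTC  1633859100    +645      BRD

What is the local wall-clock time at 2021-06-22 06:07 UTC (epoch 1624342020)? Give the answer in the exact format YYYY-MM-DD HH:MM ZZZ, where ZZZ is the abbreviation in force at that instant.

Query: 2021-06-22 06:07 UTC
Rule 1/2 (KAE, +11:45): 2021-05-13 09:17 UTC ≤ query < 2021-10-10 09:45 UTC
6·60 + 7 + 705 = 1072 min
1072 = 0·1440 + 1072; 1072 = 17·60 + 52 → 17:52, same day
→ 2021-06-22 17:52 KAE

2021-06-22 17:52 KAE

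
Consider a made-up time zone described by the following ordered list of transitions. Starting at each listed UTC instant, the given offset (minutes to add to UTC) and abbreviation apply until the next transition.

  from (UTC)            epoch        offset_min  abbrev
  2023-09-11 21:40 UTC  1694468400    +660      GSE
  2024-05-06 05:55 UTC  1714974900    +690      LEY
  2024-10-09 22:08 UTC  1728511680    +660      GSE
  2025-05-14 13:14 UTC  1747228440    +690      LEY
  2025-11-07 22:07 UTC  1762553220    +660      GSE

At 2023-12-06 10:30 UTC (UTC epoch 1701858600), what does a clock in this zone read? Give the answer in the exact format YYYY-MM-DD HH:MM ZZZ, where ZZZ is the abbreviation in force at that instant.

Query: 2023-12-06 10:30 UTC
Rule 1/5 (GSE, +11:00): 2023-09-11 21:40 UTC ≤ query < 2024-05-06 05:55 UTC
10·60 + 30 + 660 = 1290 min
1290 = 0·1440 + 1290; 1290 = 21·60 + 30 → 21:30, same day
→ 2023-12-06 21:30 GSE

2023-12-06 21:30 GSE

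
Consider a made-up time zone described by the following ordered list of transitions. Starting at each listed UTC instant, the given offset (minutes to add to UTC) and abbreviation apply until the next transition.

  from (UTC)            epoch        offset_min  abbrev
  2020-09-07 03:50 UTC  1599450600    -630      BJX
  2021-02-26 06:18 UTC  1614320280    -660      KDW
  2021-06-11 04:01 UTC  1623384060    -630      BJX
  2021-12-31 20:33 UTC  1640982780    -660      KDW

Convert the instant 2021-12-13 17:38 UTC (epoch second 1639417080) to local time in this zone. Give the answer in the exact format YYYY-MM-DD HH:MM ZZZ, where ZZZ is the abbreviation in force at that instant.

Query: 2021-12-13 17:38 UTC
Rule 3/4 (BJX, -10:30): 2021-06-11 04:01 UTC ≤ query < 2021-12-31 20:33 UTC
17·60 + 38 - 630 = 428 min
428 = 0·1440 + 428; 428 = 7·60 + 8 → 07:08, same day
→ 2021-12-13 07:08 BJX

2021-12-13 07:08 BJX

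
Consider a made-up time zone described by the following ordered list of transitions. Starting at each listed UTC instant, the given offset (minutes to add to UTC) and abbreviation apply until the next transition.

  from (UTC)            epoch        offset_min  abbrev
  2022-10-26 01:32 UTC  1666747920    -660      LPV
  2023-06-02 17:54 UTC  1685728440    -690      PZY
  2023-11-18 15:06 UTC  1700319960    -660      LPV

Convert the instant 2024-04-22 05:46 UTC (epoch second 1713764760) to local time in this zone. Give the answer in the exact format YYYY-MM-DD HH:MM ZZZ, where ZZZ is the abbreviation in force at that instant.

2024-04-21 18:46 LPV

Query: 2024-04-22 05:46 UTC
Rule 3/3 (LPV, -11:00): 2023-11-18 15:06 UTC ≤ query < +∞
5·60 + 46 - 660 = -314 min
-314 = -1·1440 + 1126; 1126 = 18·60 + 46 → 18:46, 2024-04-22 - 1 day = 2024-04-21
→ 2024-04-21 18:46 LPV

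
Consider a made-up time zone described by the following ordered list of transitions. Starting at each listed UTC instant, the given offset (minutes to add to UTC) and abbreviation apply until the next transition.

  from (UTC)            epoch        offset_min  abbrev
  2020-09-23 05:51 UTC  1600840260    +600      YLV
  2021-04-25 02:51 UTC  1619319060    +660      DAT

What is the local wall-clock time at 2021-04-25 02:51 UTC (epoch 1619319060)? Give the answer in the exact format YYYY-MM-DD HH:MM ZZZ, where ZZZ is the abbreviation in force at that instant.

2021-04-25 13:51 DAT

Query: 2021-04-25 02:51 UTC
Rule 2/2 (DAT, +11:00): 2021-04-25 02:51 UTC ≤ query < +∞
2·60 + 51 + 660 = 831 min
831 = 0·1440 + 831; 831 = 13·60 + 51 → 13:51, same day
→ 2021-04-25 13:51 DAT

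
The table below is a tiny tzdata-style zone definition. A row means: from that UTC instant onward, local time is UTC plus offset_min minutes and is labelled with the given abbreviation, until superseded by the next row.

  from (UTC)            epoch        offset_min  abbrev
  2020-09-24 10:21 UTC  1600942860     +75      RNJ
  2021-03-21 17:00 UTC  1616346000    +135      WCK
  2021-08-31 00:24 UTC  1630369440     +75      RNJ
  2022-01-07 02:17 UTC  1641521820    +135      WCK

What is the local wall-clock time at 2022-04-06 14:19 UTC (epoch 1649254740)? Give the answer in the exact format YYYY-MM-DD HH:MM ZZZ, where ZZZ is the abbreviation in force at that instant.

2022-04-06 16:34 WCK

Query: 2022-04-06 14:19 UTC
Rule 4/4 (WCK, +02:15): 2022-01-07 02:17 UTC ≤ query < +∞
14·60 + 19 + 135 = 994 min
994 = 0·1440 + 994; 994 = 16·60 + 34 → 16:34, same day
→ 2022-04-06 16:34 WCK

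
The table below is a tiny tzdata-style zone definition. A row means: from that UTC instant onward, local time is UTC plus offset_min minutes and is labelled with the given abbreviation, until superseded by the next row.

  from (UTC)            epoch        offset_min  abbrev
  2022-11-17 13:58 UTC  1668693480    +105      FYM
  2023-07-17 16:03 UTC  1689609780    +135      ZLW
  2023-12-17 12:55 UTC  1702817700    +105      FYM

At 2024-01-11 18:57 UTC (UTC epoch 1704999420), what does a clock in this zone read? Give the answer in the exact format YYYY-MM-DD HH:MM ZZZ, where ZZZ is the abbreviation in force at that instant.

Query: 2024-01-11 18:57 UTC
Rule 3/3 (FYM, +01:45): 2023-12-17 12:55 UTC ≤ query < +∞
18·60 + 57 + 105 = 1242 min
1242 = 0·1440 + 1242; 1242 = 20·60 + 42 → 20:42, same day
→ 2024-01-11 20:42 FYM

2024-01-11 20:42 FYM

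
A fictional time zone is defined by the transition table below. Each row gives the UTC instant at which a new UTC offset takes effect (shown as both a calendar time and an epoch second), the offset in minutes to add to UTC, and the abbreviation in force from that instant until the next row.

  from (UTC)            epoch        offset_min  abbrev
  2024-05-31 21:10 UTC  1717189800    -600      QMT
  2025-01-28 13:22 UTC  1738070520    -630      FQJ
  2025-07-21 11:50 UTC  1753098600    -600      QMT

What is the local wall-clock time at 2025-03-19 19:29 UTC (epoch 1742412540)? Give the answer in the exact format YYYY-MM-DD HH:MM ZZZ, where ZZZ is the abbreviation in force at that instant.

2025-03-19 08:59 FQJ

Query: 2025-03-19 19:29 UTC
Rule 2/3 (FQJ, -10:30): 2025-01-28 13:22 UTC ≤ query < 2025-07-21 11:50 UTC
19·60 + 29 - 630 = 539 min
539 = 0·1440 + 539; 539 = 8·60 + 59 → 08:59, same day
→ 2025-03-19 08:59 FQJ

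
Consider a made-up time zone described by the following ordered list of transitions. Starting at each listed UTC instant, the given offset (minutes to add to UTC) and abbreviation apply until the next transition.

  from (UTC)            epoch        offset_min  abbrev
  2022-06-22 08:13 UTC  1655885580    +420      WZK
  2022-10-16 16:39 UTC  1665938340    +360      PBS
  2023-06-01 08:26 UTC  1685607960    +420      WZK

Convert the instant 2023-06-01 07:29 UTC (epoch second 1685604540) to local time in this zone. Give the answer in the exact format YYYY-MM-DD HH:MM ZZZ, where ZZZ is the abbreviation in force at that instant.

2023-06-01 13:29 PBS

Query: 2023-06-01 07:29 UTC
Rule 2/3 (PBS, +06:00): 2022-10-16 16:39 UTC ≤ query < 2023-06-01 08:26 UTC
7·60 + 29 + 360 = 809 min
809 = 0·1440 + 809; 809 = 13·60 + 29 → 13:29, same day
→ 2023-06-01 13:29 PBS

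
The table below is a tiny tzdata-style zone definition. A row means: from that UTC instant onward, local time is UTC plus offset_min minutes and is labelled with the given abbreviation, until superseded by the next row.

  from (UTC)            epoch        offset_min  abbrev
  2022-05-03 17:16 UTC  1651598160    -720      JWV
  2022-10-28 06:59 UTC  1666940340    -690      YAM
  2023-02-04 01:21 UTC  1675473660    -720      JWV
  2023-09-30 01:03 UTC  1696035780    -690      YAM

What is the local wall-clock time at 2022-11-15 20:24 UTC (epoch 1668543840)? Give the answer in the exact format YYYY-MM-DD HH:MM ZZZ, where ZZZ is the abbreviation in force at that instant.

2022-11-15 08:54 YAM

Query: 2022-11-15 20:24 UTC
Rule 2/4 (YAM, -11:30): 2022-10-28 06:59 UTC ≤ query < 2023-02-04 01:21 UTC
20·60 + 24 - 690 = 534 min
534 = 0·1440 + 534; 534 = 8·60 + 54 → 08:54, same day
→ 2022-11-15 08:54 YAM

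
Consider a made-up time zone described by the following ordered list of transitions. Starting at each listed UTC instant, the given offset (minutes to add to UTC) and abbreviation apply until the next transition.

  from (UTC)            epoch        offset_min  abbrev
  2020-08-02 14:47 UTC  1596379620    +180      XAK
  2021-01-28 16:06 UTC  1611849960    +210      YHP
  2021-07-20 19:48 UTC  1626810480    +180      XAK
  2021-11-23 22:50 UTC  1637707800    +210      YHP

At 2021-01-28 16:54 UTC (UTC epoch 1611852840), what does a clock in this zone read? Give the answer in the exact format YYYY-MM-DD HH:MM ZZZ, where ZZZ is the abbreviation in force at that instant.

2021-01-28 20:24 YHP

Query: 2021-01-28 16:54 UTC
Rule 2/4 (YHP, +03:30): 2021-01-28 16:06 UTC ≤ query < 2021-07-20 19:48 UTC
16·60 + 54 + 210 = 1224 min
1224 = 0·1440 + 1224; 1224 = 20·60 + 24 → 20:24, same day
→ 2021-01-28 20:24 YHP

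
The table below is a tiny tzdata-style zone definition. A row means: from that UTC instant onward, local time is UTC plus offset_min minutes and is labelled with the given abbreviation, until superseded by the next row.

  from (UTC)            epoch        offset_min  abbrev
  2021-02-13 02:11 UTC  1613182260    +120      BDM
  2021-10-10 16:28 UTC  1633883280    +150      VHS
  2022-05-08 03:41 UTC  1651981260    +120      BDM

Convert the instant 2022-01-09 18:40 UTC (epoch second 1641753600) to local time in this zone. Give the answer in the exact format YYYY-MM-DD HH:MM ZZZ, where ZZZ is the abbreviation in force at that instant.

Query: 2022-01-09 18:40 UTC
Rule 2/3 (VHS, +02:30): 2021-10-10 16:28 UTC ≤ query < 2022-05-08 03:41 UTC
18·60 + 40 + 150 = 1270 min
1270 = 0·1440 + 1270; 1270 = 21·60 + 10 → 21:10, same day
→ 2022-01-09 21:10 VHS

2022-01-09 21:10 VHS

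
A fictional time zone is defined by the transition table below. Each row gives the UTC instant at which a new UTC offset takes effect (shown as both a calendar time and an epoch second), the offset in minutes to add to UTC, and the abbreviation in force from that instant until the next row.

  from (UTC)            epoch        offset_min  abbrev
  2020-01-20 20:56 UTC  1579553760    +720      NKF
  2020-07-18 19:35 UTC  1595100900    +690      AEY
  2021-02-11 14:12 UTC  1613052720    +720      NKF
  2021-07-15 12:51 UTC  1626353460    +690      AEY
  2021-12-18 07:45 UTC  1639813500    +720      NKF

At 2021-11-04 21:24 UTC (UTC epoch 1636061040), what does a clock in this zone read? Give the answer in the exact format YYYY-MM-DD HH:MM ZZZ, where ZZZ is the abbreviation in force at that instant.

Query: 2021-11-04 21:24 UTC
Rule 4/5 (AEY, +11:30): 2021-07-15 12:51 UTC ≤ query < 2021-12-18 07:45 UTC
21·60 + 24 + 690 = 1974 min
1974 = 1·1440 + 534; 534 = 8·60 + 54 → 08:54, 2021-11-04 + 1 day = 2021-11-05
→ 2021-11-05 08:54 AEY

2021-11-05 08:54 AEY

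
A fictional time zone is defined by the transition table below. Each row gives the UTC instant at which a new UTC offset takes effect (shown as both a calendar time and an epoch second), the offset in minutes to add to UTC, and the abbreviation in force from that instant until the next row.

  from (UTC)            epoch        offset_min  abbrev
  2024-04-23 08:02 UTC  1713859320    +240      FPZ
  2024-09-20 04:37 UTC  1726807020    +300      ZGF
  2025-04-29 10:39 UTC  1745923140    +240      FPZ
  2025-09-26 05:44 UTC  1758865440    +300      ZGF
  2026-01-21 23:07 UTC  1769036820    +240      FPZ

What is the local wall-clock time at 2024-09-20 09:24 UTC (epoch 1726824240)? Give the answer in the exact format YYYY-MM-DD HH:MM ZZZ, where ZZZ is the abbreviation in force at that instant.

2024-09-20 14:24 ZGF

Query: 2024-09-20 09:24 UTC
Rule 2/5 (ZGF, +05:00): 2024-09-20 04:37 UTC ≤ query < 2025-04-29 10:39 UTC
9·60 + 24 + 300 = 864 min
864 = 0·1440 + 864; 864 = 14·60 + 24 → 14:24, same day
→ 2024-09-20 14:24 ZGF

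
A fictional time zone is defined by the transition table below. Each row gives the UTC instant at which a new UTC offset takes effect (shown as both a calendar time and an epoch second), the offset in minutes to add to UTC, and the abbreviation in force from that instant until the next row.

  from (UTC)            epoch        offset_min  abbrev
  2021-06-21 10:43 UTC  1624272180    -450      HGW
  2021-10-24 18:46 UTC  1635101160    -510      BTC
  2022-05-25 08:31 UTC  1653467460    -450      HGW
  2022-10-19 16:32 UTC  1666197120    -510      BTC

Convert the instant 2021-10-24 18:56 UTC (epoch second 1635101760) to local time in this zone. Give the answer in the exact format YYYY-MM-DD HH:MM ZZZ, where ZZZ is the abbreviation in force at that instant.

2021-10-24 10:26 BTC

Query: 2021-10-24 18:56 UTC
Rule 2/4 (BTC, -08:30): 2021-10-24 18:46 UTC ≤ query < 2022-05-25 08:31 UTC
18·60 + 56 - 510 = 626 min
626 = 0·1440 + 626; 626 = 10·60 + 26 → 10:26, same day
→ 2021-10-24 10:26 BTC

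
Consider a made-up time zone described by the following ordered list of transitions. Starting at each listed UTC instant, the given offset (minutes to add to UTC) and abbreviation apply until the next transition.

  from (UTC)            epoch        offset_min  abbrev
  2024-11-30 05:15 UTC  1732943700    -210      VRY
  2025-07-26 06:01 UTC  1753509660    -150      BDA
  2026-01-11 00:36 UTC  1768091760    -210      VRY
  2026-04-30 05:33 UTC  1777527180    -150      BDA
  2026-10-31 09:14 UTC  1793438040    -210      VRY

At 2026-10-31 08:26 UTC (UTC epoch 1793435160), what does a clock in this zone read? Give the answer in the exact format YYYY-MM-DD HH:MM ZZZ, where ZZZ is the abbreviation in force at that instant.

Query: 2026-10-31 08:26 UTC
Rule 4/5 (BDA, -02:30): 2026-04-30 05:33 UTC ≤ query < 2026-10-31 09:14 UTC
8·60 + 26 - 150 = 356 min
356 = 0·1440 + 356; 356 = 5·60 + 56 → 05:56, same day
→ 2026-10-31 05:56 BDA

2026-10-31 05:56 BDA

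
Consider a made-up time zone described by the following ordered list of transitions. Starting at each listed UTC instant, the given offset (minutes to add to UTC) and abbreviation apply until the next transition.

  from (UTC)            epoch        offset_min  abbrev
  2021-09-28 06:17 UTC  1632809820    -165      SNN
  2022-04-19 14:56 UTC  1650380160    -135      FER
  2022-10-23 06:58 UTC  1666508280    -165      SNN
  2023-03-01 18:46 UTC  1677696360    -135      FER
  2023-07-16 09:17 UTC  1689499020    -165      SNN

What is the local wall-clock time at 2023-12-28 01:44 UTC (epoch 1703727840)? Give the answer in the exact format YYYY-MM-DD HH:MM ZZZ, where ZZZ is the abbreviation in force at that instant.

Query: 2023-12-28 01:44 UTC
Rule 5/5 (SNN, -02:45): 2023-07-16 09:17 UTC ≤ query < +∞
1·60 + 44 - 165 = -61 min
-61 = -1·1440 + 1379; 1379 = 22·60 + 59 → 22:59, 2023-12-28 - 1 day = 2023-12-27
→ 2023-12-27 22:59 SNN

2023-12-27 22:59 SNN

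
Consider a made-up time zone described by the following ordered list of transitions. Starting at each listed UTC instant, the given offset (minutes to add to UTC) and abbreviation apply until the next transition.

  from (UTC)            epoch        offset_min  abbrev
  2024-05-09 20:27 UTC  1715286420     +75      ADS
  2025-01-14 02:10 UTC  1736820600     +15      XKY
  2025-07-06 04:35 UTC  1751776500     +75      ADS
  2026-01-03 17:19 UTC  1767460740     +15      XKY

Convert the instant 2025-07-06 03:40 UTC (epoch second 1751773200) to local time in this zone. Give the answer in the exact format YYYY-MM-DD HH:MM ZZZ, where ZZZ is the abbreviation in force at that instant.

Query: 2025-07-06 03:40 UTC
Rule 2/4 (XKY, +00:15): 2025-01-14 02:10 UTC ≤ query < 2025-07-06 04:35 UTC
3·60 + 40 + 15 = 235 min
235 = 0·1440 + 235; 235 = 3·60 + 55 → 03:55, same day
→ 2025-07-06 03:55 XKY

2025-07-06 03:55 XKY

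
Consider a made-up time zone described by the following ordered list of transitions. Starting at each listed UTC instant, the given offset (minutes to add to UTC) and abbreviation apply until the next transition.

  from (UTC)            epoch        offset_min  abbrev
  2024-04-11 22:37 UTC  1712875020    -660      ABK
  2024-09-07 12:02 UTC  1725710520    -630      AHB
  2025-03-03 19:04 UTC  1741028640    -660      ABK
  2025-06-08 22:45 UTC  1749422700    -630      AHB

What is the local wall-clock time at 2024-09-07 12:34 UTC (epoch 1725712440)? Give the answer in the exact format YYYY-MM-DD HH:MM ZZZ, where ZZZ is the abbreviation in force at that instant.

2024-09-07 02:04 AHB

Query: 2024-09-07 12:34 UTC
Rule 2/4 (AHB, -10:30): 2024-09-07 12:02 UTC ≤ query < 2025-03-03 19:04 UTC
12·60 + 34 - 630 = 124 min
124 = 0·1440 + 124; 124 = 2·60 + 4 → 02:04, same day
→ 2024-09-07 02:04 AHB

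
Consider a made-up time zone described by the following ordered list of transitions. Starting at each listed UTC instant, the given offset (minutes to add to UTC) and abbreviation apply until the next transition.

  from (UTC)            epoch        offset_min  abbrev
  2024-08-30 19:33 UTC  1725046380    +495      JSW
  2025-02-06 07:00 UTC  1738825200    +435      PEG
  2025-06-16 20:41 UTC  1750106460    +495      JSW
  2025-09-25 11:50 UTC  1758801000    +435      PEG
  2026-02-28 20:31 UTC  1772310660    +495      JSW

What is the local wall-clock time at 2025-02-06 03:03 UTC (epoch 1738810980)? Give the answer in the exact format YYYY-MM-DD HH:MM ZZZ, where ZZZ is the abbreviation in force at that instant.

2025-02-06 11:18 JSW

Query: 2025-02-06 03:03 UTC
Rule 1/5 (JSW, +08:15): 2024-08-30 19:33 UTC ≤ query < 2025-02-06 07:00 UTC
3·60 + 3 + 495 = 678 min
678 = 0·1440 + 678; 678 = 11·60 + 18 → 11:18, same day
→ 2025-02-06 11:18 JSW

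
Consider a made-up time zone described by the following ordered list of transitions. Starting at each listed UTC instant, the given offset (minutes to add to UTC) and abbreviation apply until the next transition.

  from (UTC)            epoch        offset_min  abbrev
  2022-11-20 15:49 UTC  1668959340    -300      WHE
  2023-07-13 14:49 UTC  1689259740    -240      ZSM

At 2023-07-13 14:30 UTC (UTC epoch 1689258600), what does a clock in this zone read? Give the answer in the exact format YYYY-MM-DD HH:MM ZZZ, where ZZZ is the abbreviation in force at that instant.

Query: 2023-07-13 14:30 UTC
Rule 1/2 (WHE, -05:00): 2022-11-20 15:49 UTC ≤ query < 2023-07-13 14:49 UTC
14·60 + 30 - 300 = 570 min
570 = 0·1440 + 570; 570 = 9·60 + 30 → 09:30, same day
→ 2023-07-13 09:30 WHE

2023-07-13 09:30 WHE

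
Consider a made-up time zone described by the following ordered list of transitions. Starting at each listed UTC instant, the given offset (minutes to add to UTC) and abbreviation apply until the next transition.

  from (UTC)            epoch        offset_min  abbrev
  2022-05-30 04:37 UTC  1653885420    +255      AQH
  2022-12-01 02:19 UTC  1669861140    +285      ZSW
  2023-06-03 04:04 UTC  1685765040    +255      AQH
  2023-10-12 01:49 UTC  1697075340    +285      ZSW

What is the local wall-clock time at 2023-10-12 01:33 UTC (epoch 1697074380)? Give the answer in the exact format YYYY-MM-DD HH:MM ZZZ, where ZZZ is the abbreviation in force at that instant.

2023-10-12 05:48 AQH

Query: 2023-10-12 01:33 UTC
Rule 3/4 (AQH, +04:15): 2023-06-03 04:04 UTC ≤ query < 2023-10-12 01:49 UTC
1·60 + 33 + 255 = 348 min
348 = 0·1440 + 348; 348 = 5·60 + 48 → 05:48, same day
→ 2023-10-12 05:48 AQH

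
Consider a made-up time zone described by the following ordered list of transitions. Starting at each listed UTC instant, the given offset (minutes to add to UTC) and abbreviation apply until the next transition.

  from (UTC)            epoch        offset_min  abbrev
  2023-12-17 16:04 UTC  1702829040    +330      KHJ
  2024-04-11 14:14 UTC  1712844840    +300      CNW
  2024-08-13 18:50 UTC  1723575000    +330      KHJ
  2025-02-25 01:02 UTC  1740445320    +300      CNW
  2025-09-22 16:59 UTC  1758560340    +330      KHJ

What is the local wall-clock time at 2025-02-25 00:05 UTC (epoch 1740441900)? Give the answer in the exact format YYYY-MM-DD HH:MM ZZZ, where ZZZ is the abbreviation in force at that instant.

2025-02-25 05:35 KHJ

Query: 2025-02-25 00:05 UTC
Rule 3/5 (KHJ, +05:30): 2024-08-13 18:50 UTC ≤ query < 2025-02-25 01:02 UTC
0·60 + 5 + 330 = 335 min
335 = 0·1440 + 335; 335 = 5·60 + 35 → 05:35, same day
→ 2025-02-25 05:35 KHJ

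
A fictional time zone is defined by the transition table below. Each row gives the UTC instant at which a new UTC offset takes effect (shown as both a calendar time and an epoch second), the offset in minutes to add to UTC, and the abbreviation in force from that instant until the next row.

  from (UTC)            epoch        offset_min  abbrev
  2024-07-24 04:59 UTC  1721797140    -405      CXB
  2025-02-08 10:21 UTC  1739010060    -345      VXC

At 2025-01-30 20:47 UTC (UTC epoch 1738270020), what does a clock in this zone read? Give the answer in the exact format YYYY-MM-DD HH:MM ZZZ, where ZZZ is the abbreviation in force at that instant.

2025-01-30 14:02 CXB

Query: 2025-01-30 20:47 UTC
Rule 1/2 (CXB, -06:45): 2024-07-24 04:59 UTC ≤ query < 2025-02-08 10:21 UTC
20·60 + 47 - 405 = 842 min
842 = 0·1440 + 842; 842 = 14·60 + 2 → 14:02, same day
→ 2025-01-30 14:02 CXB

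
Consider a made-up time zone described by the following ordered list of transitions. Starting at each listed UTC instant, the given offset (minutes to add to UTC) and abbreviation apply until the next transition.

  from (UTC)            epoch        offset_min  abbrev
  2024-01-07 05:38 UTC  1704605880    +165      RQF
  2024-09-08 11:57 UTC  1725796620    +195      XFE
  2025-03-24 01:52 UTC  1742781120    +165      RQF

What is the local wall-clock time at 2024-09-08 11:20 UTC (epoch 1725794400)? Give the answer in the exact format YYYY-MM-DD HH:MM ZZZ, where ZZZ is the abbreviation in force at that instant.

Query: 2024-09-08 11:20 UTC
Rule 1/3 (RQF, +02:45): 2024-01-07 05:38 UTC ≤ query < 2024-09-08 11:57 UTC
11·60 + 20 + 165 = 845 min
845 = 0·1440 + 845; 845 = 14·60 + 5 → 14:05, same day
→ 2024-09-08 14:05 RQF

2024-09-08 14:05 RQF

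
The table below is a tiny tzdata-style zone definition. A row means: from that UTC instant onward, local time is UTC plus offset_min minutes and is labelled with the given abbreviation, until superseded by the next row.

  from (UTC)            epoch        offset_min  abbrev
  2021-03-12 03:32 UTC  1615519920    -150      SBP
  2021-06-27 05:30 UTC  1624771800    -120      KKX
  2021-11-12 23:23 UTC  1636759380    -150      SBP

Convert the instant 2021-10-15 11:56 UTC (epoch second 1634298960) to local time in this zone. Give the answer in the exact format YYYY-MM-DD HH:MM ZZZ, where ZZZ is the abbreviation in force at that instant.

2021-10-15 09:56 KKX

Query: 2021-10-15 11:56 UTC
Rule 2/3 (KKX, -02:00): 2021-06-27 05:30 UTC ≤ query < 2021-11-12 23:23 UTC
11·60 + 56 - 120 = 596 min
596 = 0·1440 + 596; 596 = 9·60 + 56 → 09:56, same day
→ 2021-10-15 09:56 KKX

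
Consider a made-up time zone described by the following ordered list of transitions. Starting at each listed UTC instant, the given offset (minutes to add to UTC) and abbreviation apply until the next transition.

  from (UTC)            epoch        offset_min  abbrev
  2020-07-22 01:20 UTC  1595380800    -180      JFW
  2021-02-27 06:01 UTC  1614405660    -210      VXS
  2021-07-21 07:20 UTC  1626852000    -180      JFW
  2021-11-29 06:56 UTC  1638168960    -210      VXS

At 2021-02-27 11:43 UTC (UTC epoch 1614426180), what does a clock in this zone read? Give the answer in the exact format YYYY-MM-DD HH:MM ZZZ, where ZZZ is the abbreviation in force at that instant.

Query: 2021-02-27 11:43 UTC
Rule 2/4 (VXS, -03:30): 2021-02-27 06:01 UTC ≤ query < 2021-07-21 07:20 UTC
11·60 + 43 - 210 = 493 min
493 = 0·1440 + 493; 493 = 8·60 + 13 → 08:13, same day
→ 2021-02-27 08:13 VXS

2021-02-27 08:13 VXS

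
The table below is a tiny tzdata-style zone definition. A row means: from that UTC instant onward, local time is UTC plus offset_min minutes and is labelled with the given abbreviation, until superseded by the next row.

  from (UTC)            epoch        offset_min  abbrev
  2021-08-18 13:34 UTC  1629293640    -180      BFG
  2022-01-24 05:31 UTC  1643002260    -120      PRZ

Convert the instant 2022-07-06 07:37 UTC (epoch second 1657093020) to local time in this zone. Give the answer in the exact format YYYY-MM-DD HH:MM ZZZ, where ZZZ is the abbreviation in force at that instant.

Query: 2022-07-06 07:37 UTC
Rule 2/2 (PRZ, -02:00): 2022-01-24 05:31 UTC ≤ query < +∞
7·60 + 37 - 120 = 337 min
337 = 0·1440 + 337; 337 = 5·60 + 37 → 05:37, same day
→ 2022-07-06 05:37 PRZ

2022-07-06 05:37 PRZ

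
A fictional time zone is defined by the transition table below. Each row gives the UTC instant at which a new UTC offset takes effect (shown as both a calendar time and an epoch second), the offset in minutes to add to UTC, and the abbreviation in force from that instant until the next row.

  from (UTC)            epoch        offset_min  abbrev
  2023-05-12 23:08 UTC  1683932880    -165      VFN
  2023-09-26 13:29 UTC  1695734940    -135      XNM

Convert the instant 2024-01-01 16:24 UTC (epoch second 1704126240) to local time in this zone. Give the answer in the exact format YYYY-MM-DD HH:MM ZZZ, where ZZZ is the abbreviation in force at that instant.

Query: 2024-01-01 16:24 UTC
Rule 2/2 (XNM, -02:15): 2023-09-26 13:29 UTC ≤ query < +∞
16·60 + 24 - 135 = 849 min
849 = 0·1440 + 849; 849 = 14·60 + 9 → 14:09, same day
→ 2024-01-01 14:09 XNM

2024-01-01 14:09 XNM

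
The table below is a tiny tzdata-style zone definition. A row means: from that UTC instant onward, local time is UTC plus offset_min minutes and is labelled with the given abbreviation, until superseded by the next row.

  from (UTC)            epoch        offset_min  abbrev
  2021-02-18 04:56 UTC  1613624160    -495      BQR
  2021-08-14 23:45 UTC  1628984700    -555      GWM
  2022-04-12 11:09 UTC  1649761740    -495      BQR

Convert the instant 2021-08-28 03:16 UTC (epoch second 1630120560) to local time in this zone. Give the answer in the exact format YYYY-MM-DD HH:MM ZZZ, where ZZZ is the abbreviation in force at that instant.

2021-08-27 18:01 GWM

Query: 2021-08-28 03:16 UTC
Rule 2/3 (GWM, -09:15): 2021-08-14 23:45 UTC ≤ query < 2022-04-12 11:09 UTC
3·60 + 16 - 555 = -359 min
-359 = -1·1440 + 1081; 1081 = 18·60 + 1 → 18:01, 2021-08-28 - 1 day = 2021-08-27
→ 2021-08-27 18:01 GWM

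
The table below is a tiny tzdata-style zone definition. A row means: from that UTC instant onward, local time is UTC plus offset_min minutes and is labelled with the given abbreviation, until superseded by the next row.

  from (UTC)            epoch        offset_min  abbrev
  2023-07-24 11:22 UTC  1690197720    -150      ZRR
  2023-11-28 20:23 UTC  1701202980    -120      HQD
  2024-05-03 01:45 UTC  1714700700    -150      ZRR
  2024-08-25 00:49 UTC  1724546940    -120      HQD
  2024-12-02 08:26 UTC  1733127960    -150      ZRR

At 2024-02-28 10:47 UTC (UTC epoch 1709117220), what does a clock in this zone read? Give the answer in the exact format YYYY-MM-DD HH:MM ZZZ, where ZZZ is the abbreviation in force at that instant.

2024-02-28 08:47 HQD

Query: 2024-02-28 10:47 UTC
Rule 2/5 (HQD, -02:00): 2023-11-28 20:23 UTC ≤ query < 2024-05-03 01:45 UTC
10·60 + 47 - 120 = 527 min
527 = 0·1440 + 527; 527 = 8·60 + 47 → 08:47, same day
→ 2024-02-28 08:47 HQD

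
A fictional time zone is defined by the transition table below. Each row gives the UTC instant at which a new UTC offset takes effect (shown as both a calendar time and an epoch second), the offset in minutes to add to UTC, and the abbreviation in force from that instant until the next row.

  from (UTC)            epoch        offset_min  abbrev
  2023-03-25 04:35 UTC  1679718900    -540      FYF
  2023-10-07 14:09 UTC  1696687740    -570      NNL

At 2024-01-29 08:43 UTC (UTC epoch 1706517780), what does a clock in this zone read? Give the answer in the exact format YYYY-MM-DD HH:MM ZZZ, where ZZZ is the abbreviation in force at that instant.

2024-01-28 23:13 NNL

Query: 2024-01-29 08:43 UTC
Rule 2/2 (NNL, -09:30): 2023-10-07 14:09 UTC ≤ query < +∞
8·60 + 43 - 570 = -47 min
-47 = -1·1440 + 1393; 1393 = 23·60 + 13 → 23:13, 2024-01-29 - 1 day = 2024-01-28
→ 2024-01-28 23:13 NNL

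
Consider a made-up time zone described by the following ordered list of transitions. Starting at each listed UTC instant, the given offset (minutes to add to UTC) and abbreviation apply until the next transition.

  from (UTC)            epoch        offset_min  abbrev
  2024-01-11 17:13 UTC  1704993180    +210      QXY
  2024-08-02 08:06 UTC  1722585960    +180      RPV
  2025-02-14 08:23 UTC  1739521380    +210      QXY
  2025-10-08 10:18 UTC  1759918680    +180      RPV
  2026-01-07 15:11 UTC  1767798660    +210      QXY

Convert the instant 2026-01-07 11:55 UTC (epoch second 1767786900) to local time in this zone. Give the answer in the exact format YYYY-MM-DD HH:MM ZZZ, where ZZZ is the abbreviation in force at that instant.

2026-01-07 14:55 RPV

Query: 2026-01-07 11:55 UTC
Rule 4/5 (RPV, +03:00): 2025-10-08 10:18 UTC ≤ query < 2026-01-07 15:11 UTC
11·60 + 55 + 180 = 895 min
895 = 0·1440 + 895; 895 = 14·60 + 55 → 14:55, same day
→ 2026-01-07 14:55 RPV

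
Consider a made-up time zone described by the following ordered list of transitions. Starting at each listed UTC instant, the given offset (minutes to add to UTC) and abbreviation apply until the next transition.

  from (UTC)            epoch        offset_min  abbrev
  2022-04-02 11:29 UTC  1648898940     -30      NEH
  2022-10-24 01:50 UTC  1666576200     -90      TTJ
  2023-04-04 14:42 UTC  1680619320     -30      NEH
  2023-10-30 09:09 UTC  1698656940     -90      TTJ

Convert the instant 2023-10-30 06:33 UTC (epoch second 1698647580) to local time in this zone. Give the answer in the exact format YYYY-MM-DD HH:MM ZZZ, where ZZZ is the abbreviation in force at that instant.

Query: 2023-10-30 06:33 UTC
Rule 3/4 (NEH, -00:30): 2023-04-04 14:42 UTC ≤ query < 2023-10-30 09:09 UTC
6·60 + 33 - 30 = 363 min
363 = 0·1440 + 363; 363 = 6·60 + 3 → 06:03, same day
→ 2023-10-30 06:03 NEH

2023-10-30 06:03 NEH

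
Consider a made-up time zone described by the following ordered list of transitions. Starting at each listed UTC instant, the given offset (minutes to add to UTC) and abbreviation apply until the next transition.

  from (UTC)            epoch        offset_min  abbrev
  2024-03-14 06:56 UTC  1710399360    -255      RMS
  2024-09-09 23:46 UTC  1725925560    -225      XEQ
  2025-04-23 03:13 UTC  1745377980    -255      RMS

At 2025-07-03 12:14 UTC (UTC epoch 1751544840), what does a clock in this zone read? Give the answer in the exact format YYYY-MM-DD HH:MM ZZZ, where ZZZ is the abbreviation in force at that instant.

Query: 2025-07-03 12:14 UTC
Rule 3/3 (RMS, -04:15): 2025-04-23 03:13 UTC ≤ query < +∞
12·60 + 14 - 255 = 479 min
479 = 0·1440 + 479; 479 = 7·60 + 59 → 07:59, same day
→ 2025-07-03 07:59 RMS

2025-07-03 07:59 RMS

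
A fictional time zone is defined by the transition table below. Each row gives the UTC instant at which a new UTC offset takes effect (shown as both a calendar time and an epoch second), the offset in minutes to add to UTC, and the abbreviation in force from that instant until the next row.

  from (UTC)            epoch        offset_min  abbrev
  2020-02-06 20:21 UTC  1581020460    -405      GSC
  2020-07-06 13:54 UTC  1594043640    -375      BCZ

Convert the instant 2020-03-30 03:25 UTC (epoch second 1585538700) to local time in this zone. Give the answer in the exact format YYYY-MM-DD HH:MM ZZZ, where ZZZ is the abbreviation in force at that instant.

2020-03-29 20:40 GSC

Query: 2020-03-30 03:25 UTC
Rule 1/2 (GSC, -06:45): 2020-02-06 20:21 UTC ≤ query < 2020-07-06 13:54 UTC
3·60 + 25 - 405 = -200 min
-200 = -1·1440 + 1240; 1240 = 20·60 + 40 → 20:40, 2020-03-30 - 1 day = 2020-03-29
→ 2020-03-29 20:40 GSC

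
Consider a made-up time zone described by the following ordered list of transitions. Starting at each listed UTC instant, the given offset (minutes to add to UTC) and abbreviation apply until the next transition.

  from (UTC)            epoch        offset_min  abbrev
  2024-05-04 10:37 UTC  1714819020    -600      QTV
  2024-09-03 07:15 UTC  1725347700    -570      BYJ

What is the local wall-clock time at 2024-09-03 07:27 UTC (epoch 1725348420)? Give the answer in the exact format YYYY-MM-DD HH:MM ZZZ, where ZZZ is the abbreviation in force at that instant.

Query: 2024-09-03 07:27 UTC
Rule 2/2 (BYJ, -09:30): 2024-09-03 07:15 UTC ≤ query < +∞
7·60 + 27 - 570 = -123 min
-123 = -1·1440 + 1317; 1317 = 21·60 + 57 → 21:57, 2024-09-03 - 1 day = 2024-09-02
→ 2024-09-02 21:57 BYJ

2024-09-02 21:57 BYJ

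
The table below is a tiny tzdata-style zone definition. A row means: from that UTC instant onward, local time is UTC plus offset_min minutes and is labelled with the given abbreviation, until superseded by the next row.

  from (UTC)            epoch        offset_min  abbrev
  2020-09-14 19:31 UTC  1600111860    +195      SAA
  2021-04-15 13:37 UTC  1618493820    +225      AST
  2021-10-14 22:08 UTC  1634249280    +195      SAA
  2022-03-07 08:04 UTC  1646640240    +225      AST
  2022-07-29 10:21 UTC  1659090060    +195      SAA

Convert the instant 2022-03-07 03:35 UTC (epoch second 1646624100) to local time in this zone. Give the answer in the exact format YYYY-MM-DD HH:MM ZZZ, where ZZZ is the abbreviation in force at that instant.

Query: 2022-03-07 03:35 UTC
Rule 3/5 (SAA, +03:15): 2021-10-14 22:08 UTC ≤ query < 2022-03-07 08:04 UTC
3·60 + 35 + 195 = 410 min
410 = 0·1440 + 410; 410 = 6·60 + 50 → 06:50, same day
→ 2022-03-07 06:50 SAA

2022-03-07 06:50 SAA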